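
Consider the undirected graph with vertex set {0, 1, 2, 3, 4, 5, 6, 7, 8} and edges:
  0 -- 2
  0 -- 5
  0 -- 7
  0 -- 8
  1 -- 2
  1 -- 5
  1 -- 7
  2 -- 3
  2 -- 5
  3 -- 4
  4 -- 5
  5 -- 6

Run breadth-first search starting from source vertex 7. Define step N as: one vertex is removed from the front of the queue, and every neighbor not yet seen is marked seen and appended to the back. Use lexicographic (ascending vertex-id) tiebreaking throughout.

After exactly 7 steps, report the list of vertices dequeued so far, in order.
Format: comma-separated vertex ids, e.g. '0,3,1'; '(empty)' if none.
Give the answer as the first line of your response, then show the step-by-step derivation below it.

7,0,1,2,5,8,3

step 1: dequeue 7; queue=[0,1]; order=7
step 2: dequeue 0; queue=[1,2,5,8]; order=7,0
step 3: dequeue 1; queue=[2,5,8]; order=7,0,1
step 4: dequeue 2; queue=[5,8,3]; order=7,0,1,2
step 5: dequeue 5; queue=[8,3,4,6]; order=7,0,1,2,5
step 6: dequeue 8; queue=[3,4,6]; order=7,0,1,2,5,8
step 7: dequeue 3; queue=[4,6]; order=7,0,1,2,5,8,3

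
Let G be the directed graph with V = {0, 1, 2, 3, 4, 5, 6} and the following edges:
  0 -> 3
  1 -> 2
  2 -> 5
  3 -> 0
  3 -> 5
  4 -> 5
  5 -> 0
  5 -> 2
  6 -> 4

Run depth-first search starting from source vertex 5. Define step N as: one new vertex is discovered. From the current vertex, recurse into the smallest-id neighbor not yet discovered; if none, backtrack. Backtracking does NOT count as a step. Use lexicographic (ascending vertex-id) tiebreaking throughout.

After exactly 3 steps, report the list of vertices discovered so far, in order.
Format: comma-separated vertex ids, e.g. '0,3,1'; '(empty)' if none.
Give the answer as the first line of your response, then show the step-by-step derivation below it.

5,0,3

step 1: discover 5; path=5; order=5
step 2: discover 0; path=5>0; order=5,0
step 3: discover 3; path=5>0>3; order=5,0,3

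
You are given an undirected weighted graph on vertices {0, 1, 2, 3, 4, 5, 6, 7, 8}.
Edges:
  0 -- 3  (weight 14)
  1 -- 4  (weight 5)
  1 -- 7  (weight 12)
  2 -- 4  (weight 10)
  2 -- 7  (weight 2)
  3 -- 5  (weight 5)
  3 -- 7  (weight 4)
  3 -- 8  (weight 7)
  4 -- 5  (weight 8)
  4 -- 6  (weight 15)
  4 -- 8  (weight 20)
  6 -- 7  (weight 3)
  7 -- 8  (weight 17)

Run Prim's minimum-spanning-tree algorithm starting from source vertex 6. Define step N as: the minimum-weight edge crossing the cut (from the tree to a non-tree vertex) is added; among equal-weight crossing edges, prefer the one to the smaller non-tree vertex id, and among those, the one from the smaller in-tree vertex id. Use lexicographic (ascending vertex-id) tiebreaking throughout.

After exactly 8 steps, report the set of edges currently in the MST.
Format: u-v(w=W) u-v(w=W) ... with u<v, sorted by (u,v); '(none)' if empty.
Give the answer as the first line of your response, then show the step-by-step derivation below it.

0-3(w=14) 1-4(w=5) 2-7(w=2) 3-5(w=5) 3-7(w=4) 3-8(w=7) 4-5(w=8) 6-7(w=3)

step 1: add edge 6-7 (w=3); MST = {6-7(w=3)}
step 2: add edge 2-7 (w=2); MST = {2-7(w=2) 6-7(w=3)}
step 3: add edge 3-7 (w=4); MST = {2-7(w=2) 3-7(w=4) 6-7(w=3)}
step 4: add edge 3-5 (w=5); MST = {2-7(w=2) 3-5(w=5) 3-7(w=4) 6-7(w=3)}
step 5: add edge 3-8 (w=7); MST = {2-7(w=2) 3-5(w=5) 3-7(w=4) 3-8(w=7) 6-7(w=3)}
step 6: add edge 4-5 (w=8); MST = {2-7(w=2) 3-5(w=5) 3-7(w=4) 3-8(w=7) 4-5(w=8) 6-7(w=3)}
step 7: add edge 1-4 (w=5); MST = {1-4(w=5) 2-7(w=2) 3-5(w=5) 3-7(w=4) 3-8(w=7) 4-5(w=8) 6-7(w=3)}
step 8: add edge 0-3 (w=14); MST = {0-3(w=14) 1-4(w=5) 2-7(w=2) 3-5(w=5) 3-7(w=4) 3-8(w=7) 4-5(w=8) 6-7(w=3)}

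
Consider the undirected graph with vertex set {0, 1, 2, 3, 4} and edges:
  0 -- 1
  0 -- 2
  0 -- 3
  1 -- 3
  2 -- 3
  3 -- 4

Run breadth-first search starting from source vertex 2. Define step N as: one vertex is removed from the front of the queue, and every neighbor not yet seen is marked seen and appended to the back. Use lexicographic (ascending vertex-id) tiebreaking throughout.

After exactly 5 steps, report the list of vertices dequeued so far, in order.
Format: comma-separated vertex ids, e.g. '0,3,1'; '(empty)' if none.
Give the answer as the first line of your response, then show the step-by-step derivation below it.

2,0,3,1,4

step 1: dequeue 2; queue=[0,3]; order=2
step 2: dequeue 0; queue=[3,1]; order=2,0
step 3: dequeue 3; queue=[1,4]; order=2,0,3
step 4: dequeue 1; queue=[4]; order=2,0,3,1
step 5: dequeue 4; queue=[(empty)]; order=2,0,3,1,4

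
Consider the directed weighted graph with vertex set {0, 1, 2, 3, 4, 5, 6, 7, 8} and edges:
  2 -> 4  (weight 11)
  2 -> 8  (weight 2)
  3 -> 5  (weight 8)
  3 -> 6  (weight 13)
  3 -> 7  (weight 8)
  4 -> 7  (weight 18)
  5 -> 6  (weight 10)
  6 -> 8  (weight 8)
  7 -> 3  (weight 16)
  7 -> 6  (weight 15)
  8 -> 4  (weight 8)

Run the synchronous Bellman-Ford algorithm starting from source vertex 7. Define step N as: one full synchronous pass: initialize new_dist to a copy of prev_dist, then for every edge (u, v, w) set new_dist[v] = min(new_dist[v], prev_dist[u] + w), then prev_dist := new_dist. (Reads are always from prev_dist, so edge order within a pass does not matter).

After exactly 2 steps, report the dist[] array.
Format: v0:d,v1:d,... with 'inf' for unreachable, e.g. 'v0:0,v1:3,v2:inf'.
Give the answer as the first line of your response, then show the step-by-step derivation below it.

v0:inf,v1:inf,v2:inf,v3:16,v4:inf,v5:24,v6:15,v7:0,v8:23

step 1: dist = v0:inf,v1:inf,v2:inf,v3:16,v4:inf,v5:inf,v6:15,v7:0,v8:inf
step 2: dist = v0:inf,v1:inf,v2:inf,v3:16,v4:inf,v5:24,v6:15,v7:0,v8:23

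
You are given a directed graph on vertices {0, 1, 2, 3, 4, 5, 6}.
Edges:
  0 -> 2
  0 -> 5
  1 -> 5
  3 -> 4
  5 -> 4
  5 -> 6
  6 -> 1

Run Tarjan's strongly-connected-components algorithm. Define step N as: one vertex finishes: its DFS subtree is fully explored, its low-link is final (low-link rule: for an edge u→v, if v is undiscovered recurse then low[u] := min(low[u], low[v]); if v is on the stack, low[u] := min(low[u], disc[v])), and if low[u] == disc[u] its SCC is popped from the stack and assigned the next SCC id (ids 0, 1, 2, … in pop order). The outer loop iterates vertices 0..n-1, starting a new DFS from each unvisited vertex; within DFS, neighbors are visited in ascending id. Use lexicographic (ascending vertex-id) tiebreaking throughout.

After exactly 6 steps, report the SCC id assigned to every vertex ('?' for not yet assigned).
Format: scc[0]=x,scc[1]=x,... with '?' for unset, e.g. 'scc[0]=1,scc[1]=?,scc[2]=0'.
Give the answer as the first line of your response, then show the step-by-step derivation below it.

scc[0]=3,scc[1]=2,scc[2]=0,scc[3]=?,scc[4]=1,scc[5]=2,scc[6]=2

step 1: low=(low[0]=0,low[1]=?,low[2]=1,low[3]=?,low[4]=?,low[5]=?,low[6]=?); scc=(scc[0]=?,scc[1]=?,scc[2]=0,scc[3]=?,scc[4]=?,scc[5]=?,scc[6]=?)
step 2: low=(low[0]=0,low[1]=?,low[2]=1,low[3]=?,low[4]=3,low[5]=2,low[6]=?); scc=(scc[0]=?,scc[1]=?,scc[2]=0,scc[3]=?,scc[4]=1,scc[5]=?,scc[6]=?)
step 3: low=(low[0]=0,low[1]=2,low[2]=1,low[3]=?,low[4]=3,low[5]=2,low[6]=4); scc=(scc[0]=?,scc[1]=?,scc[2]=0,scc[3]=?,scc[4]=1,scc[5]=?,scc[6]=?)
step 4: low=(low[0]=0,low[1]=2,low[2]=1,low[3]=?,low[4]=3,low[5]=2,low[6]=2); scc=(scc[0]=?,scc[1]=?,scc[2]=0,scc[3]=?,scc[4]=1,scc[5]=?,scc[6]=?)
step 5: low=(low[0]=0,low[1]=2,low[2]=1,low[3]=?,low[4]=3,low[5]=2,low[6]=2); scc=(scc[0]=?,scc[1]=2,scc[2]=0,scc[3]=?,scc[4]=1,scc[5]=2,scc[6]=2)
step 6: low=(low[0]=0,low[1]=2,low[2]=1,low[3]=?,low[4]=3,low[5]=2,low[6]=2); scc=(scc[0]=3,scc[1]=2,scc[2]=0,scc[3]=?,scc[4]=1,scc[5]=2,scc[6]=2)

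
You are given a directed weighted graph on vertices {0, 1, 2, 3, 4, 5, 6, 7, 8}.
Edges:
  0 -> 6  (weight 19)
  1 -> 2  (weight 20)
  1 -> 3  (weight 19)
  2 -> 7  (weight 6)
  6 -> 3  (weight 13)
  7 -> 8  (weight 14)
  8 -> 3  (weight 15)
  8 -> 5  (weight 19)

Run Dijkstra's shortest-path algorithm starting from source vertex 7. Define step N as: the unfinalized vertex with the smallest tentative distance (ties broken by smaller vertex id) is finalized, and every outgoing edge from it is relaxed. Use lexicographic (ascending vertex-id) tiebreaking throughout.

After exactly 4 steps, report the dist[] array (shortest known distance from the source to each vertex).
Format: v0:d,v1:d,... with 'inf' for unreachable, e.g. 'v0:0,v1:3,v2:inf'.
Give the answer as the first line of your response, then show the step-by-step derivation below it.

v0:inf,v1:inf,v2:inf,v3:29,v4:inf,v5:33,v6:inf,v7:0,v8:14

step 1: dist = v0:inf,v1:inf,v2:inf,v3:inf,v4:inf,v5:inf,v6:inf,v7:0,v8:14
step 2: dist = v0:inf,v1:inf,v2:inf,v3:29,v4:inf,v5:33,v6:inf,v7:0,v8:14
step 3: dist = v0:inf,v1:inf,v2:inf,v3:29,v4:inf,v5:33,v6:inf,v7:0,v8:14
step 4: dist = v0:inf,v1:inf,v2:inf,v3:29,v4:inf,v5:33,v6:inf,v7:0,v8:14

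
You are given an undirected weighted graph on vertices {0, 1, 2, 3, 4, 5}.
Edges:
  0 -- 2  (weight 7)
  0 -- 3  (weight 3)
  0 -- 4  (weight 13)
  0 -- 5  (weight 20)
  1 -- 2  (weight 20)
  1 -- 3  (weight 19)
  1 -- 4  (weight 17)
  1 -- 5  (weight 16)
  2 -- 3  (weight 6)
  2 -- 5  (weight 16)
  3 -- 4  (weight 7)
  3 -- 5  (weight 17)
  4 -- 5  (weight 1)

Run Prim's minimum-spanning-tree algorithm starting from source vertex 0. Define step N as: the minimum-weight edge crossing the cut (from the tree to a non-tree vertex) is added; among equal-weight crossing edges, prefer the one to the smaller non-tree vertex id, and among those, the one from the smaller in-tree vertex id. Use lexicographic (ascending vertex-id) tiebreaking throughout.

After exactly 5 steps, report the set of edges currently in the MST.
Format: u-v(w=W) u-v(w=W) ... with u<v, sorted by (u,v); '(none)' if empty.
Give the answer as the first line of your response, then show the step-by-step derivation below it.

0-3(w=3) 1-5(w=16) 2-3(w=6) 3-4(w=7) 4-5(w=1)

step 1: add edge 0-3 (w=3); MST = {0-3(w=3)}
step 2: add edge 2-3 (w=6); MST = {0-3(w=3) 2-3(w=6)}
step 3: add edge 3-4 (w=7); MST = {0-3(w=3) 2-3(w=6) 3-4(w=7)}
step 4: add edge 4-5 (w=1); MST = {0-3(w=3) 2-3(w=6) 3-4(w=7) 4-5(w=1)}
step 5: add edge 1-5 (w=16); MST = {0-3(w=3) 1-5(w=16) 2-3(w=6) 3-4(w=7) 4-5(w=1)}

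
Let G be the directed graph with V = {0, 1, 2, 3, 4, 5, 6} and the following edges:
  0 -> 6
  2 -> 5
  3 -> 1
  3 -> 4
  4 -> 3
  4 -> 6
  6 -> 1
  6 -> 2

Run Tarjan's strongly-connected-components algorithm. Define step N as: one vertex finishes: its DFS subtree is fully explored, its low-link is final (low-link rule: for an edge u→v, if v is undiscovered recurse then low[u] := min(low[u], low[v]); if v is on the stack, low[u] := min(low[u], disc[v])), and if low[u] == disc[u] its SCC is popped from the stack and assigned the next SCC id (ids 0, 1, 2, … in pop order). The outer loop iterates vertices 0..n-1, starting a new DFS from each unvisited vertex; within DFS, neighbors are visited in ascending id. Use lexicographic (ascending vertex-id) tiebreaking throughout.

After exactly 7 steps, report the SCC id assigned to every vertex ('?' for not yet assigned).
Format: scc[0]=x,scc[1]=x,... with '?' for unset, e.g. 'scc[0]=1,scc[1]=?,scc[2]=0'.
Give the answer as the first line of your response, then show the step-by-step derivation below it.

scc[0]=4,scc[1]=0,scc[2]=2,scc[3]=5,scc[4]=5,scc[5]=1,scc[6]=3

step 1: low=(low[0]=0,low[1]=2,low[2]=?,low[3]=?,low[4]=?,low[5]=?,low[6]=1); scc=(scc[0]=?,scc[1]=0,scc[2]=?,scc[3]=?,scc[4]=?,scc[5]=?,scc[6]=?)
step 2: low=(low[0]=0,low[1]=2,low[2]=3,low[3]=?,low[4]=?,low[5]=4,low[6]=1); scc=(scc[0]=?,scc[1]=0,scc[2]=?,scc[3]=?,scc[4]=?,scc[5]=1,scc[6]=?)
step 3: low=(low[0]=0,low[1]=2,low[2]=3,low[3]=?,low[4]=?,low[5]=4,low[6]=1); scc=(scc[0]=?,scc[1]=0,scc[2]=2,scc[3]=?,scc[4]=?,scc[5]=1,scc[6]=?)
step 4: low=(low[0]=0,low[1]=2,low[2]=3,low[3]=?,low[4]=?,low[5]=4,low[6]=1); scc=(scc[0]=?,scc[1]=0,scc[2]=2,scc[3]=?,scc[4]=?,scc[5]=1,scc[6]=3)
step 5: low=(low[0]=0,low[1]=2,low[2]=3,low[3]=?,low[4]=?,low[5]=4,low[6]=1); scc=(scc[0]=4,scc[1]=0,scc[2]=2,scc[3]=?,scc[4]=?,scc[5]=1,scc[6]=3)
step 6: low=(low[0]=0,low[1]=2,low[2]=3,low[3]=5,low[4]=5,low[5]=4,low[6]=1); scc=(scc[0]=4,scc[1]=0,scc[2]=2,scc[3]=?,scc[4]=?,scc[5]=1,scc[6]=3)
step 7: low=(low[0]=0,low[1]=2,low[2]=3,low[3]=5,low[4]=5,low[5]=4,low[6]=1); scc=(scc[0]=4,scc[1]=0,scc[2]=2,scc[3]=5,scc[4]=5,scc[5]=1,scc[6]=3)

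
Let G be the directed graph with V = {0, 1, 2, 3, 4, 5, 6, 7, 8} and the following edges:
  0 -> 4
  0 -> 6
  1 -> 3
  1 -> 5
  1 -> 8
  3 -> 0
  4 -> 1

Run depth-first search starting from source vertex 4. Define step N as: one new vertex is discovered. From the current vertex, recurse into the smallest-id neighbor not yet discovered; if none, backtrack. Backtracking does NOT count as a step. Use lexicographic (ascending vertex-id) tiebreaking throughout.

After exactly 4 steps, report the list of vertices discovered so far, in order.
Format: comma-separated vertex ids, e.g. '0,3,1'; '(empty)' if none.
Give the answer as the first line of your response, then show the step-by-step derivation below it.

4,1,3,0

step 1: discover 4; path=4; order=4
step 2: discover 1; path=4>1; order=4,1
step 3: discover 3; path=4>1>3; order=4,1,3
step 4: discover 0; path=4>1>3>0; order=4,1,3,0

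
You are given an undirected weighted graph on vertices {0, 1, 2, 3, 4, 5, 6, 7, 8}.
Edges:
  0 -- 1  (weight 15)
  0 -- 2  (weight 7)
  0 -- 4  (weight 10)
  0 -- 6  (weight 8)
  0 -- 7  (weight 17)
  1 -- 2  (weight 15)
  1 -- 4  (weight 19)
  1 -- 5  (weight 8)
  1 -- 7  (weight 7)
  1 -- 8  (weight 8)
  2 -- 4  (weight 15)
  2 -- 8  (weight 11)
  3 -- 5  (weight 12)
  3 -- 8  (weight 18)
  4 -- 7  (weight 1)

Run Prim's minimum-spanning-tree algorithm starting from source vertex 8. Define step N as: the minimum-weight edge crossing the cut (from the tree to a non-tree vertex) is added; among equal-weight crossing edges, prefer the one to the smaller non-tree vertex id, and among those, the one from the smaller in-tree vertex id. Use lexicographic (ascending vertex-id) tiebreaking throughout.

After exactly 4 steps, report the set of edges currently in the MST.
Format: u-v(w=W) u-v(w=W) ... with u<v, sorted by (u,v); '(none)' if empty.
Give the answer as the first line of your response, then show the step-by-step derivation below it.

1-5(w=8) 1-7(w=7) 1-8(w=8) 4-7(w=1)

step 1: add edge 1-8 (w=8); MST = {1-8(w=8)}
step 2: add edge 1-7 (w=7); MST = {1-7(w=7) 1-8(w=8)}
step 3: add edge 4-7 (w=1); MST = {1-7(w=7) 1-8(w=8) 4-7(w=1)}
step 4: add edge 1-5 (w=8); MST = {1-5(w=8) 1-7(w=7) 1-8(w=8) 4-7(w=1)}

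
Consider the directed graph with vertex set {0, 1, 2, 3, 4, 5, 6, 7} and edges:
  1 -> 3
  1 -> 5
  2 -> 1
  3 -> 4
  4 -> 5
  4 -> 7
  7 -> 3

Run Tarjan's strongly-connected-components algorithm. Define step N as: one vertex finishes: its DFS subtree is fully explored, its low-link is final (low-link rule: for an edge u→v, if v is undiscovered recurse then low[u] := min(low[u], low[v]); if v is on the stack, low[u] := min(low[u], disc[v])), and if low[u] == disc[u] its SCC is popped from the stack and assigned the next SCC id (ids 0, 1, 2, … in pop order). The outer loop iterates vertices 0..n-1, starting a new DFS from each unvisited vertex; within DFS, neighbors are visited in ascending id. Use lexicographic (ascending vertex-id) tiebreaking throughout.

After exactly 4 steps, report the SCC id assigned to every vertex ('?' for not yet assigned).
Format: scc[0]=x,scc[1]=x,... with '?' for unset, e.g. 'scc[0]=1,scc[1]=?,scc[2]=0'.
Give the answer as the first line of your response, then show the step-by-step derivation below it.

scc[0]=0,scc[1]=?,scc[2]=?,scc[3]=?,scc[4]=?,scc[5]=1,scc[6]=?,scc[7]=?

step 1: low=(low[0]=0,low[1]=?,low[2]=?,low[3]=?,low[4]=?,low[5]=?,low[6]=?,low[7]=?); scc=(scc[0]=0,scc[1]=?,scc[2]=?,scc[3]=?,scc[4]=?,scc[5]=?,scc[6]=?,scc[7]=?)
step 2: low=(low[0]=0,low[1]=1,low[2]=?,low[3]=2,low[4]=3,low[5]=4,low[6]=?,low[7]=?); scc=(scc[0]=0,scc[1]=?,scc[2]=?,scc[3]=?,scc[4]=?,scc[5]=1,scc[6]=?,scc[7]=?)
step 3: low=(low[0]=0,low[1]=1,low[2]=?,low[3]=2,low[4]=3,low[5]=4,low[6]=?,low[7]=2); scc=(scc[0]=0,scc[1]=?,scc[2]=?,scc[3]=?,scc[4]=?,scc[5]=1,scc[6]=?,scc[7]=?)
step 4: low=(low[0]=0,low[1]=1,low[2]=?,low[3]=2,low[4]=2,low[5]=4,low[6]=?,low[7]=2); scc=(scc[0]=0,scc[1]=?,scc[2]=?,scc[3]=?,scc[4]=?,scc[5]=1,scc[6]=?,scc[7]=?)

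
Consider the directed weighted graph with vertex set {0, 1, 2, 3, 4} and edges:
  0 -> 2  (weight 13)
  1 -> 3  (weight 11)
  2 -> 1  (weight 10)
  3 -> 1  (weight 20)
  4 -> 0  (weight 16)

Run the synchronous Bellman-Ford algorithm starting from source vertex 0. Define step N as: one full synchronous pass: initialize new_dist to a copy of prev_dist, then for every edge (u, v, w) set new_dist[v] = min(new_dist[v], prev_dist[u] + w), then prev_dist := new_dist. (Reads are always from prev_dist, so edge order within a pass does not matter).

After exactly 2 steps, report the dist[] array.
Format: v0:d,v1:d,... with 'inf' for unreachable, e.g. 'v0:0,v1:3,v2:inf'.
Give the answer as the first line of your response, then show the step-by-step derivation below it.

v0:0,v1:23,v2:13,v3:inf,v4:inf

step 1: dist = v0:0,v1:inf,v2:13,v3:inf,v4:inf
step 2: dist = v0:0,v1:23,v2:13,v3:inf,v4:inf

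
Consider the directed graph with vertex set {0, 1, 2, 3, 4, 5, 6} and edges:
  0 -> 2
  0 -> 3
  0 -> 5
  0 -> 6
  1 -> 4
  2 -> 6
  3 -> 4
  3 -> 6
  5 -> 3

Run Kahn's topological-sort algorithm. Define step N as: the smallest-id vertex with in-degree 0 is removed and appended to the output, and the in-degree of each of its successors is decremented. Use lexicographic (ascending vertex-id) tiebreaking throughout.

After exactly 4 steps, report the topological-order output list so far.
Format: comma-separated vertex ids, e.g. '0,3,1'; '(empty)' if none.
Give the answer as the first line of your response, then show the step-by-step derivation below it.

0,1,2,5

step 1: output 0; order=[0]; indeg=(0,0,0,1,2,0,2)
step 2: output 1; order=[0,1]; indeg=(0,0,0,1,1,0,2)
step 3: output 2; order=[0,1,2]; indeg=(0,0,0,1,1,0,1)
step 4: output 5; order=[0,1,2,5]; indeg=(0,0,0,0,1,0,1)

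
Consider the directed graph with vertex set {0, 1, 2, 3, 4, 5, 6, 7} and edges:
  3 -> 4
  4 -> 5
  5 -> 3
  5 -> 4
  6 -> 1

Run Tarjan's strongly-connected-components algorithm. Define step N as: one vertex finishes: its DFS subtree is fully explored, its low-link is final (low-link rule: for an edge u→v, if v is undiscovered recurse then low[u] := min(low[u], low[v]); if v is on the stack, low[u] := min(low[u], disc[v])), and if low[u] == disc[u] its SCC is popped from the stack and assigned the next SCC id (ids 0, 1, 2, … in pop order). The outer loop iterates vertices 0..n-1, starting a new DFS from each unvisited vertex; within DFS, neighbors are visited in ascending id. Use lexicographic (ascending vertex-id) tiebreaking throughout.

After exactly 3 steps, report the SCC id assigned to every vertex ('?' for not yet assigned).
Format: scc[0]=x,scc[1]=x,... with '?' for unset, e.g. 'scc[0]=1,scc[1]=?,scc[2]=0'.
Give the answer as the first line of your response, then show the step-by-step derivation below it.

scc[0]=0,scc[1]=1,scc[2]=2,scc[3]=?,scc[4]=?,scc[5]=?,scc[6]=?,scc[7]=?

step 1: low=(low[0]=0,low[1]=?,low[2]=?,low[3]=?,low[4]=?,low[5]=?,low[6]=?,low[7]=?); scc=(scc[0]=0,scc[1]=?,scc[2]=?,scc[3]=?,scc[4]=?,scc[5]=?,scc[6]=?,scc[7]=?)
step 2: low=(low[0]=0,low[1]=1,low[2]=?,low[3]=?,low[4]=?,low[5]=?,low[6]=?,low[7]=?); scc=(scc[0]=0,scc[1]=1,scc[2]=?,scc[3]=?,scc[4]=?,scc[5]=?,scc[6]=?,scc[7]=?)
step 3: low=(low[0]=0,low[1]=1,low[2]=2,low[3]=?,low[4]=?,low[5]=?,low[6]=?,low[7]=?); scc=(scc[0]=0,scc[1]=1,scc[2]=2,scc[3]=?,scc[4]=?,scc[5]=?,scc[6]=?,scc[7]=?)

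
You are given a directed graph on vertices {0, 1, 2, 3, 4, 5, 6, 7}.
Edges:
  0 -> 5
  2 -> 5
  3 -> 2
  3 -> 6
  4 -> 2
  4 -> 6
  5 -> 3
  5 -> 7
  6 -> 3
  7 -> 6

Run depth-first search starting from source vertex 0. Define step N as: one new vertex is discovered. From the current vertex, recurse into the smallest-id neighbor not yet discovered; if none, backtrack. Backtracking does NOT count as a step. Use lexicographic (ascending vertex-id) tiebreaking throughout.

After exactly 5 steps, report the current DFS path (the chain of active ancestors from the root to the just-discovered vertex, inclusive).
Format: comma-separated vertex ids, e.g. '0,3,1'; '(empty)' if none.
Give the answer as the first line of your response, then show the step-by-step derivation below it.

0,5,3,6

step 1: discover 0; path=0; order=0
step 2: discover 5; path=0>5; order=0,5
step 3: discover 3; path=0>5>3; order=0,5,3
step 4: discover 2; path=0>5>3>2; order=0,5,3,2
step 5: discover 6; path=0>5>3>6; order=0,5,3,2,6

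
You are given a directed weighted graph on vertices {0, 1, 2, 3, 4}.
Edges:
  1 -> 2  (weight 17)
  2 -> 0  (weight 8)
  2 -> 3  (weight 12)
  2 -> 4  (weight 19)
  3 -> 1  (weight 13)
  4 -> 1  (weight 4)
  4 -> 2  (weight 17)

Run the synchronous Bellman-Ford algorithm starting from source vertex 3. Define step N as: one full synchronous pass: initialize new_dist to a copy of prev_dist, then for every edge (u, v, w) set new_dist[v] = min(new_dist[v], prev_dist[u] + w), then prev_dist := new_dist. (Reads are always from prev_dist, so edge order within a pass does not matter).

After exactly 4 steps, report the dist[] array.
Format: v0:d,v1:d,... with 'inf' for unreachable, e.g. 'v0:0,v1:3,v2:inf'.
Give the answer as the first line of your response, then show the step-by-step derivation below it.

v0:38,v1:13,v2:30,v3:0,v4:49

step 1: dist = v0:inf,v1:13,v2:inf,v3:0,v4:inf
step 2: dist = v0:inf,v1:13,v2:30,v3:0,v4:inf
step 3: dist = v0:38,v1:13,v2:30,v3:0,v4:49
step 4: dist = v0:38,v1:13,v2:30,v3:0,v4:49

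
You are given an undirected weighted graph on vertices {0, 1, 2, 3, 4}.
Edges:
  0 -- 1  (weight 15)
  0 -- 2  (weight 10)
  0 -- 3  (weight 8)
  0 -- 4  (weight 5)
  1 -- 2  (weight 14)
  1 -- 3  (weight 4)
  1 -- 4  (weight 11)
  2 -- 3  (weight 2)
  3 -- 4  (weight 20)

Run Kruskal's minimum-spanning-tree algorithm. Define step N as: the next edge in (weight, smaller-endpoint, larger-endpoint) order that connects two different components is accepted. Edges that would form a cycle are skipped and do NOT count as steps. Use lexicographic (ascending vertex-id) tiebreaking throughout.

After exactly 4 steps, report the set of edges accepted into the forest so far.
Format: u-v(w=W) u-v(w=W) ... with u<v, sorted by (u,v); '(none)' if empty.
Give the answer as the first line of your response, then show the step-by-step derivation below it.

0-3(w=8) 0-4(w=5) 1-3(w=4) 2-3(w=2)

step 1: add edge 2-3 (w=2); MST = {2-3(w=2)}
step 2: add edge 1-3 (w=4); MST = {1-3(w=4) 2-3(w=2)}
step 3: add edge 0-4 (w=5); MST = {0-4(w=5) 1-3(w=4) 2-3(w=2)}
step 4: add edge 0-3 (w=8); MST = {0-3(w=8) 0-4(w=5) 1-3(w=4) 2-3(w=2)}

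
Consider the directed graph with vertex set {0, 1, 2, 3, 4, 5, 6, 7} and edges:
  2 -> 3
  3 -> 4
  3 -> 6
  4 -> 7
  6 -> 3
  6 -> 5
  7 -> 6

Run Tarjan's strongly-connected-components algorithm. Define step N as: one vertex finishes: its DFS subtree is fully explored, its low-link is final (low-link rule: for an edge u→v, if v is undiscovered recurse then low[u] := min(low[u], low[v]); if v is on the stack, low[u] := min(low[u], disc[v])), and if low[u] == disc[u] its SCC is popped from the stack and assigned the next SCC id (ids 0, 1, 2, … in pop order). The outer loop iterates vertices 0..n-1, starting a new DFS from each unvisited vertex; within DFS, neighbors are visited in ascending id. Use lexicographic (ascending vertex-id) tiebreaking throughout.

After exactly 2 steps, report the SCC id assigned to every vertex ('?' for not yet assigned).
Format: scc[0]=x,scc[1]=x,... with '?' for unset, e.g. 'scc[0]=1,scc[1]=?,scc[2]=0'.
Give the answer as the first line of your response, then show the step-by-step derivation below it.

scc[0]=0,scc[1]=1,scc[2]=?,scc[3]=?,scc[4]=?,scc[5]=?,scc[6]=?,scc[7]=?

step 1: low=(low[0]=0,low[1]=?,low[2]=?,low[3]=?,low[4]=?,low[5]=?,low[6]=?,low[7]=?); scc=(scc[0]=0,scc[1]=?,scc[2]=?,scc[3]=?,scc[4]=?,scc[5]=?,scc[6]=?,scc[7]=?)
step 2: low=(low[0]=0,low[1]=1,low[2]=?,low[3]=?,low[4]=?,low[5]=?,low[6]=?,low[7]=?); scc=(scc[0]=0,scc[1]=1,scc[2]=?,scc[3]=?,scc[4]=?,scc[5]=?,scc[6]=?,scc[7]=?)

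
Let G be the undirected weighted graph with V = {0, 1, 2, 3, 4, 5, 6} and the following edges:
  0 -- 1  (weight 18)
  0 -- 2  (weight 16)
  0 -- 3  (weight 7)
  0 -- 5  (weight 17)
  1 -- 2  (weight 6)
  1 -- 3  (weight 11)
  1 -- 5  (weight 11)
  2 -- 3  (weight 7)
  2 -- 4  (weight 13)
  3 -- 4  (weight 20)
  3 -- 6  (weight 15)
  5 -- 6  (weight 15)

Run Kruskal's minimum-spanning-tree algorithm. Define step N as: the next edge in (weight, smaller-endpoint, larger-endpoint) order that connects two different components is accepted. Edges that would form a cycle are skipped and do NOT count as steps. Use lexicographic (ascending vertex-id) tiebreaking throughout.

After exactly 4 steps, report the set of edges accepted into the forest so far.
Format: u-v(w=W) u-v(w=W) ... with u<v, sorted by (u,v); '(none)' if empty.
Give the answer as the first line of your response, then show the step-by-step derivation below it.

0-3(w=7) 1-2(w=6) 1-5(w=11) 2-3(w=7)

step 1: add edge 1-2 (w=6); MST = {1-2(w=6)}
step 2: add edge 0-3 (w=7); MST = {0-3(w=7) 1-2(w=6)}
step 3: add edge 2-3 (w=7); MST = {0-3(w=7) 1-2(w=6) 2-3(w=7)}
step 4: add edge 1-5 (w=11); MST = {0-3(w=7) 1-2(w=6) 1-5(w=11) 2-3(w=7)}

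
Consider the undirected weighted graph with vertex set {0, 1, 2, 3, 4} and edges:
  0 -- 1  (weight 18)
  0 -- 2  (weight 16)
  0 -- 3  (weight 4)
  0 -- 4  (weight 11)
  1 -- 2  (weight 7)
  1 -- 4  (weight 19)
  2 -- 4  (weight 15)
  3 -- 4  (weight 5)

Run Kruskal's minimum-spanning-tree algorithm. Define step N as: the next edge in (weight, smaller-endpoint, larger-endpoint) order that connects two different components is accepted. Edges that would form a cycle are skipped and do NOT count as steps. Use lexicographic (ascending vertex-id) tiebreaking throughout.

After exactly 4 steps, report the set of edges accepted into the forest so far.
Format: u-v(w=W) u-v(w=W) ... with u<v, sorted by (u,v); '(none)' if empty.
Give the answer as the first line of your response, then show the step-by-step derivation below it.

0-3(w=4) 1-2(w=7) 2-4(w=15) 3-4(w=5)

step 1: add edge 0-3 (w=4); MST = {0-3(w=4)}
step 2: add edge 3-4 (w=5); MST = {0-3(w=4) 3-4(w=5)}
step 3: add edge 1-2 (w=7); MST = {0-3(w=4) 1-2(w=7) 3-4(w=5)}
step 4: add edge 2-4 (w=15); MST = {0-3(w=4) 1-2(w=7) 2-4(w=15) 3-4(w=5)}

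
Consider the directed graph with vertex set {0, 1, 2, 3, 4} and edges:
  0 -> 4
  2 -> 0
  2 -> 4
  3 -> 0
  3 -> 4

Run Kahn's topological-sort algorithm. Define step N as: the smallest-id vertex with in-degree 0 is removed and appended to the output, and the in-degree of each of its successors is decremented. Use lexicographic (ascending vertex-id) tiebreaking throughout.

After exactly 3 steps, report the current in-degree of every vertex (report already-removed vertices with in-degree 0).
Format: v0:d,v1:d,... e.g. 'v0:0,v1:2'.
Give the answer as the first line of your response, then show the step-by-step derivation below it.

v0:0,v1:0,v2:0,v3:0,v4:1

step 1: output 1; order=[1]; indeg=(2,0,0,0,3)
step 2: output 2; order=[1,2]; indeg=(1,0,0,0,2)
step 3: output 3; order=[1,2,3]; indeg=(0,0,0,0,1)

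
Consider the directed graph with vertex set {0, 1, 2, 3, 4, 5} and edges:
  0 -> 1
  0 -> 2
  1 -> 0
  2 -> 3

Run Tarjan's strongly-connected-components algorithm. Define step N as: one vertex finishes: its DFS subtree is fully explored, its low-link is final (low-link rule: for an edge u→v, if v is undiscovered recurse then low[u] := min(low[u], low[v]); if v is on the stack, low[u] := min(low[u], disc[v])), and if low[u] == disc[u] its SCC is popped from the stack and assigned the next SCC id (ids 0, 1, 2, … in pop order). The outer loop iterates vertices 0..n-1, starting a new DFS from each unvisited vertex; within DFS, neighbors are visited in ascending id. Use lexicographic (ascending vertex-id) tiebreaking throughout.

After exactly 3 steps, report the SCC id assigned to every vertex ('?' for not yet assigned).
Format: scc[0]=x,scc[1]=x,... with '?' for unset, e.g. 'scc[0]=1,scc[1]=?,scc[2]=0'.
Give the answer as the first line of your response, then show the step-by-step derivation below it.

scc[0]=?,scc[1]=?,scc[2]=1,scc[3]=0,scc[4]=?,scc[5]=?

step 1: low=(low[0]=0,low[1]=0,low[2]=?,low[3]=?,low[4]=?,low[5]=?); scc=(scc[0]=?,scc[1]=?,scc[2]=?,scc[3]=?,scc[4]=?,scc[5]=?)
step 2: low=(low[0]=0,low[1]=0,low[2]=2,low[3]=3,low[4]=?,low[5]=?); scc=(scc[0]=?,scc[1]=?,scc[2]=?,scc[3]=0,scc[4]=?,scc[5]=?)
step 3: low=(low[0]=0,low[1]=0,low[2]=2,low[3]=3,low[4]=?,low[5]=?); scc=(scc[0]=?,scc[1]=?,scc[2]=1,scc[3]=0,scc[4]=?,scc[5]=?)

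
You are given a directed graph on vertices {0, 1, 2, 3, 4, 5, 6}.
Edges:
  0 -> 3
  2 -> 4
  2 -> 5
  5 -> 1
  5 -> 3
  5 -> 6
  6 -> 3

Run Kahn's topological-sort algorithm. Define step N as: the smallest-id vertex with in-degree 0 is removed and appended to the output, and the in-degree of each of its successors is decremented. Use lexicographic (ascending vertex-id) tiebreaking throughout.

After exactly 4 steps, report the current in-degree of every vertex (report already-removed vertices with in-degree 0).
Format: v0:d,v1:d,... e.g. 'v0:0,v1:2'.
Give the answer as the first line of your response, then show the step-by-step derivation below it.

v0:0,v1:0,v2:0,v3:1,v4:0,v5:0,v6:0

step 1: output 0; order=[0]; indeg=(0,1,0,2,1,1,1)
step 2: output 2; order=[0,2]; indeg=(0,1,0,2,0,0,1)
step 3: output 4; order=[0,2,4]; indeg=(0,1,0,2,0,0,1)
step 4: output 5; order=[0,2,4,5]; indeg=(0,0,0,1,0,0,0)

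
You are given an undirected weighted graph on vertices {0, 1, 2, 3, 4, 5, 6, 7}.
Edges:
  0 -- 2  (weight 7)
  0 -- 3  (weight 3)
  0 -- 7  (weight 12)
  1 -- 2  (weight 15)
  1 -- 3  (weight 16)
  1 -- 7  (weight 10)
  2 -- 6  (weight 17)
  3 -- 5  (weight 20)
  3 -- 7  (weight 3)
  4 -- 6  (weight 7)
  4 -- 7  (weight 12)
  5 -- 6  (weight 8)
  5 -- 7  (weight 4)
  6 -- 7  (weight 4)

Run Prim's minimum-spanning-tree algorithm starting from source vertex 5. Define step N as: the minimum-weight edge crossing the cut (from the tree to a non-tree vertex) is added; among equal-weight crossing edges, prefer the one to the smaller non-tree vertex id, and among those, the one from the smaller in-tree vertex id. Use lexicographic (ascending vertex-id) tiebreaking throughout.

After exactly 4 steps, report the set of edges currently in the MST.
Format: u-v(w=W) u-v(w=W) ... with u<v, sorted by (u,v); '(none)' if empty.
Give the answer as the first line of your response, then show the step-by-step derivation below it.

0-3(w=3) 3-7(w=3) 5-7(w=4) 6-7(w=4)

step 1: add edge 5-7 (w=4); MST = {5-7(w=4)}
step 2: add edge 3-7 (w=3); MST = {3-7(w=3) 5-7(w=4)}
step 3: add edge 0-3 (w=3); MST = {0-3(w=3) 3-7(w=3) 5-7(w=4)}
step 4: add edge 6-7 (w=4); MST = {0-3(w=3) 3-7(w=3) 5-7(w=4) 6-7(w=4)}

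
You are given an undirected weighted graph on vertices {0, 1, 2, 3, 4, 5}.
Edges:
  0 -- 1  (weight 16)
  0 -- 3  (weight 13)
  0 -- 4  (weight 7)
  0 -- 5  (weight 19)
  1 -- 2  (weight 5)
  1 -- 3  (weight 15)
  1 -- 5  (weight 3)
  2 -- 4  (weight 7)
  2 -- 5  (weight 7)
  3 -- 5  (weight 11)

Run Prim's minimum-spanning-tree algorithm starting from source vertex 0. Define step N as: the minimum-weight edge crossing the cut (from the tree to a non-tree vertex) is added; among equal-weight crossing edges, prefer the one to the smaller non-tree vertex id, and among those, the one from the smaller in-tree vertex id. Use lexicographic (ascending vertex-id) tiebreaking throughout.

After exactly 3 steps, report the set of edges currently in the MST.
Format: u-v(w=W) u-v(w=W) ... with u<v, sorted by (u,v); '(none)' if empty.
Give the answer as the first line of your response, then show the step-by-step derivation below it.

0-4(w=7) 1-2(w=5) 2-4(w=7)

step 1: add edge 0-4 (w=7); MST = {0-4(w=7)}
step 2: add edge 2-4 (w=7); MST = {0-4(w=7) 2-4(w=7)}
step 3: add edge 1-2 (w=5); MST = {0-4(w=7) 1-2(w=5) 2-4(w=7)}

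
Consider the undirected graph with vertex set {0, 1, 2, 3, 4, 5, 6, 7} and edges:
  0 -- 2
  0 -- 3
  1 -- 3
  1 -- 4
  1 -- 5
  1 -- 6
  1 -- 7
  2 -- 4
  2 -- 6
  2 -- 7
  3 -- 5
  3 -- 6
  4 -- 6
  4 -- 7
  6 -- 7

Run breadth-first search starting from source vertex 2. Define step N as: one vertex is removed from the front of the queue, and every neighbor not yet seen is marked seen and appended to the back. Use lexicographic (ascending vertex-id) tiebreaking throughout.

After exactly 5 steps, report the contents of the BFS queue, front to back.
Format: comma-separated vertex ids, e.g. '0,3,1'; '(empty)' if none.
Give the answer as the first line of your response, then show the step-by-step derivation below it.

3,1

step 1: dequeue 2; queue=[0,4,6,7]; order=2
step 2: dequeue 0; queue=[4,6,7,3]; order=2,0
step 3: dequeue 4; queue=[6,7,3,1]; order=2,0,4
step 4: dequeue 6; queue=[7,3,1]; order=2,0,4,6
step 5: dequeue 7; queue=[3,1]; order=2,0,4,6,7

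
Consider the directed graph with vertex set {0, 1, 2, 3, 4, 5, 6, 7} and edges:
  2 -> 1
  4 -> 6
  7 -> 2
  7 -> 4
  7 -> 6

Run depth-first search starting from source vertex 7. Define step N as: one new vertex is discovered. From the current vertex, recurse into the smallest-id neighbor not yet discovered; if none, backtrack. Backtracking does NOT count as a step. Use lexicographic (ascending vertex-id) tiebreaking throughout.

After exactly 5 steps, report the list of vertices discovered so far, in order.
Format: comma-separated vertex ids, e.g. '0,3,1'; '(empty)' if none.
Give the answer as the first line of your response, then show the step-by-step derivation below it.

7,2,1,4,6

step 1: discover 7; path=7; order=7
step 2: discover 2; path=7>2; order=7,2
step 3: discover 1; path=7>2>1; order=7,2,1
step 4: discover 4; path=7>4; order=7,2,1,4
step 5: discover 6; path=7>4>6; order=7,2,1,4,6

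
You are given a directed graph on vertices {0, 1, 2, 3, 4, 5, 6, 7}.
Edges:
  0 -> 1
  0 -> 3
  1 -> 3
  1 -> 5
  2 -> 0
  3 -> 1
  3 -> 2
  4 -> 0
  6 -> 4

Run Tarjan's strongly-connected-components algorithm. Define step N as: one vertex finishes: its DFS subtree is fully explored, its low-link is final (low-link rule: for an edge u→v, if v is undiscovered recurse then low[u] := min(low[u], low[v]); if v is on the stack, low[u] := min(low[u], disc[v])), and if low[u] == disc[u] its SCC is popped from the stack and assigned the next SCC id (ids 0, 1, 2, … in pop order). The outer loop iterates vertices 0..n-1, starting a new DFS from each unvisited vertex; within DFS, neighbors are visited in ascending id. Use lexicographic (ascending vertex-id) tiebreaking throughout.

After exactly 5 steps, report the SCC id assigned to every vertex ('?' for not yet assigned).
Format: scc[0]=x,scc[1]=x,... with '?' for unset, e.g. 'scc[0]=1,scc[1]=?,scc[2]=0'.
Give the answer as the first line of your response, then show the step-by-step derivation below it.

scc[0]=1,scc[1]=1,scc[2]=1,scc[3]=1,scc[4]=?,scc[5]=0,scc[6]=?,scc[7]=?

step 1: low=(low[0]=0,low[1]=1,low[2]=0,low[3]=1,low[4]=?,low[5]=?,low[6]=?,low[7]=?); scc=(scc[0]=?,scc[1]=?,scc[2]=?,scc[3]=?,scc[4]=?,scc[5]=?,scc[6]=?,scc[7]=?)
step 2: low=(low[0]=0,low[1]=1,low[2]=0,low[3]=0,low[4]=?,low[5]=?,low[6]=?,low[7]=?); scc=(scc[0]=?,scc[1]=?,scc[2]=?,scc[3]=?,scc[4]=?,scc[5]=?,scc[6]=?,scc[7]=?)
step 3: low=(low[0]=0,low[1]=0,low[2]=0,low[3]=0,low[4]=?,low[5]=4,low[6]=?,low[7]=?); scc=(scc[0]=?,scc[1]=?,scc[2]=?,scc[3]=?,scc[4]=?,scc[5]=0,scc[6]=?,scc[7]=?)
step 4: low=(low[0]=0,low[1]=0,low[2]=0,low[3]=0,low[4]=?,low[5]=4,low[6]=?,low[7]=?); scc=(scc[0]=?,scc[1]=?,scc[2]=?,scc[3]=?,scc[4]=?,scc[5]=0,scc[6]=?,scc[7]=?)
step 5: low=(low[0]=0,low[1]=0,low[2]=0,low[3]=0,low[4]=?,low[5]=4,low[6]=?,low[7]=?); scc=(scc[0]=1,scc[1]=1,scc[2]=1,scc[3]=1,scc[4]=?,scc[5]=0,scc[6]=?,scc[7]=?)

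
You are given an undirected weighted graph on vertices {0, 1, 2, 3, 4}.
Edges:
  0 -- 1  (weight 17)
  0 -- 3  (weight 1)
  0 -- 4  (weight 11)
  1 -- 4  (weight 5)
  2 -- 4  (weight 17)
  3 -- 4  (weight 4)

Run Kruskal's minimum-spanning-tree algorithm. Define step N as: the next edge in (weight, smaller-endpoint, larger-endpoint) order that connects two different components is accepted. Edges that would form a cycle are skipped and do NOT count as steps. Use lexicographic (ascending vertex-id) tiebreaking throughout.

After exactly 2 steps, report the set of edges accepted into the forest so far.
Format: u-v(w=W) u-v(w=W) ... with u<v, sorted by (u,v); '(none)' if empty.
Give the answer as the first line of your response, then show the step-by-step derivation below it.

0-3(w=1) 3-4(w=4)

step 1: add edge 0-3 (w=1); MST = {0-3(w=1)}
step 2: add edge 3-4 (w=4); MST = {0-3(w=1) 3-4(w=4)}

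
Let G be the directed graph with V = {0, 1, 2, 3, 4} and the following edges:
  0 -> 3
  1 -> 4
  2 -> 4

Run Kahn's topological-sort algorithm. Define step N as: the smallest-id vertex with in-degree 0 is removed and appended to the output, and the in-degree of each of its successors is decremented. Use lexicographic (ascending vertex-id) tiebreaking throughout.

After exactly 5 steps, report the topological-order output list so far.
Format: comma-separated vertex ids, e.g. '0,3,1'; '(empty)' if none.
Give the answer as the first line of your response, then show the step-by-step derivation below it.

0,1,2,3,4

step 1: output 0; order=[0]; indeg=(0,0,0,0,2)
step 2: output 1; order=[0,1]; indeg=(0,0,0,0,1)
step 3: output 2; order=[0,1,2]; indeg=(0,0,0,0,0)
step 4: output 3; order=[0,1,2,3]; indeg=(0,0,0,0,0)
step 5: output 4; order=[0,1,2,3,4]; indeg=(0,0,0,0,0)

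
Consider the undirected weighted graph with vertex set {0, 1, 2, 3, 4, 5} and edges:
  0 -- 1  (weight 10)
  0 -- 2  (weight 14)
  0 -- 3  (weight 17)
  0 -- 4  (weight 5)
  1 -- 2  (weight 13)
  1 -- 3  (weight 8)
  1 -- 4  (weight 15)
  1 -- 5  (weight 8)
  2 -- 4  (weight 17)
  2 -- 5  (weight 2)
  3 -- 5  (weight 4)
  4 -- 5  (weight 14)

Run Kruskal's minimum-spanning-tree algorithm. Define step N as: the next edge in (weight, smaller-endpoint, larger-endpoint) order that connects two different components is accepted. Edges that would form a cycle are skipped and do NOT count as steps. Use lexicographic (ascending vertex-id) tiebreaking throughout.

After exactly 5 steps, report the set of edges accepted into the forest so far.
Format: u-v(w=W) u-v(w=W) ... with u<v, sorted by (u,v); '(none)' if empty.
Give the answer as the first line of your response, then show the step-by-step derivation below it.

0-1(w=10) 0-4(w=5) 1-3(w=8) 2-5(w=2) 3-5(w=4)

step 1: add edge 2-5 (w=2); MST = {2-5(w=2)}
step 2: add edge 3-5 (w=4); MST = {2-5(w=2) 3-5(w=4)}
step 3: add edge 0-4 (w=5); MST = {0-4(w=5) 2-5(w=2) 3-5(w=4)}
step 4: add edge 1-3 (w=8); MST = {0-4(w=5) 1-3(w=8) 2-5(w=2) 3-5(w=4)}
step 5: add edge 0-1 (w=10); MST = {0-1(w=10) 0-4(w=5) 1-3(w=8) 2-5(w=2) 3-5(w=4)}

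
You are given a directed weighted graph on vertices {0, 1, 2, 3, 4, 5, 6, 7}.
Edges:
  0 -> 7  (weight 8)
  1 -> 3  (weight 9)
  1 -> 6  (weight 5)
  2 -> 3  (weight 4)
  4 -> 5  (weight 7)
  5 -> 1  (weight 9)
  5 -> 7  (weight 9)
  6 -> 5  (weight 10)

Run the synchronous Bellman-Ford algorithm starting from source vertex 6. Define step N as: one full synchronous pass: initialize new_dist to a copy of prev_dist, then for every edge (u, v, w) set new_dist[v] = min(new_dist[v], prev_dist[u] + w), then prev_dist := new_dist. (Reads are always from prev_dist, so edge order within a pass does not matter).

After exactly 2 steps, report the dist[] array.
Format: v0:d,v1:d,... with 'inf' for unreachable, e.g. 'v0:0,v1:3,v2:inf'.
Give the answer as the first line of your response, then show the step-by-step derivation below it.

v0:inf,v1:19,v2:inf,v3:inf,v4:inf,v5:10,v6:0,v7:19

step 1: dist = v0:inf,v1:inf,v2:inf,v3:inf,v4:inf,v5:10,v6:0,v7:inf
step 2: dist = v0:inf,v1:19,v2:inf,v3:inf,v4:inf,v5:10,v6:0,v7:19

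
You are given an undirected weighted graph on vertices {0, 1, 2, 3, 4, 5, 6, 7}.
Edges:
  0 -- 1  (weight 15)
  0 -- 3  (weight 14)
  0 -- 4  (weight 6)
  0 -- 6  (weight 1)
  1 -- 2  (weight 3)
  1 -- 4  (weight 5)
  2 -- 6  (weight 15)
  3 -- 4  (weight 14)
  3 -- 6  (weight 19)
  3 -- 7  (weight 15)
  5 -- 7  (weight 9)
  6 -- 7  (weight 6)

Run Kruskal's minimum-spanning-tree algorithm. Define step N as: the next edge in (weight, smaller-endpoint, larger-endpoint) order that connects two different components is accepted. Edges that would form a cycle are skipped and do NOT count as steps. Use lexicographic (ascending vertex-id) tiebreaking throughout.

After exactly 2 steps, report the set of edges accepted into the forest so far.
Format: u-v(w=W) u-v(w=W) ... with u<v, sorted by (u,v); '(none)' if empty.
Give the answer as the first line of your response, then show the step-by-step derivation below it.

0-6(w=1) 1-2(w=3)

step 1: add edge 0-6 (w=1); MST = {0-6(w=1)}
step 2: add edge 1-2 (w=3); MST = {0-6(w=1) 1-2(w=3)}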